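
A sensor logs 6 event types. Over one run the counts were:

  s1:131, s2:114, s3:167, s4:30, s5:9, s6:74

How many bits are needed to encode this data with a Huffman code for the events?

Greedily combine the two least-frequent nodes:
merge s5(9) and s4(30): 39
merge 39 and s6(74): 113
merge 113 and s2(114): 227
merge s1(131) and s3(167): 298
merge 227 and 298: 525
The encoded length is the sum of every internal node's weight: 39 + 113 + 227 + 298 + 525 = 1202 bits.

1202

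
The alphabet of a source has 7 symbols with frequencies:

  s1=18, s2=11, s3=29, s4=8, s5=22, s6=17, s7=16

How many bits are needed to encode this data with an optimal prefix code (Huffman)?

331

Merge the two smallest weights repeatedly:
s4(8) + s2(11) → 19
s7(16) + s6(17) → 33
s1(18) + 19 → 37
s5(22) + s3(29) → 51
33 + 37 → 70
51 + 70 → 121
Each symbol's bit-cost is frequency × depth; summing gives 331 bits (equivalently 19 + 33 + 37 + 51 + 70 + 121).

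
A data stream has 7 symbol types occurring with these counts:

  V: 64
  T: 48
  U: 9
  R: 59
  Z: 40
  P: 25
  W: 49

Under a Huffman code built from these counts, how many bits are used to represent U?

Huffman merges, smallest pair first:
U(9) + P(25) → 34
34 + Z(40) → 74
T(48) + W(49) → 97
R(59) + V(64) → 123
74 + 97 → 171
123 + 171 → 294
U's leaf is at depth 4, giving a 4-bit codeword.

4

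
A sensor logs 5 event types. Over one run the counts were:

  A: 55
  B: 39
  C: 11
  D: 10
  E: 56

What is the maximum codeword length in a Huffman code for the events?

Merge the two lowest-weight nodes at each step:
D(10) + C(11) → 21
21 + B(39) → 60
A(55) + E(56) → 111
60 + 111 → 171
Maximum depth reached is 3.

3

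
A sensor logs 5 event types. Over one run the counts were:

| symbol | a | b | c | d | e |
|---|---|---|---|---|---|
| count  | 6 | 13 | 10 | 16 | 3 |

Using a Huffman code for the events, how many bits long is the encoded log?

Greedily combine the two least-frequent nodes:
combine e(3), a(6) → 9
combine 9, c(10) → 19
combine b(13), d(16) → 29
combine 19, 29 → 48
The encoded length is the sum of every internal node's weight: 9 + 19 + 29 + 48 = 105 bits.

105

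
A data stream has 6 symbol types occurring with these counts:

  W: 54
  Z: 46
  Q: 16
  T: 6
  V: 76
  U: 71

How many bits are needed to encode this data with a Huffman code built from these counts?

628

Build the Huffman tree bottom-up:
T(6) + Q(16) → 22
22 + Z(46) → 68
W(54) + 68 → 122
U(71) + V(76) → 147
122 + 147 → 269
Each symbol's bit-cost is frequency × depth; summing gives 628 bits (equivalently 22 + 68 + 122 + 147 + 269).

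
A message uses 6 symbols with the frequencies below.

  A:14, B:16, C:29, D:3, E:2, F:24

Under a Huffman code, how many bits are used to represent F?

2

Repeatedly merge the two smallest:
merge E(2) and D(3): 5
merge 5 and A(14): 19
merge B(16) and 19: 35
merge F(24) and C(29): 53
merge 35 and 53: 88
The subtree containing F is merged 2 times, so code length = 2.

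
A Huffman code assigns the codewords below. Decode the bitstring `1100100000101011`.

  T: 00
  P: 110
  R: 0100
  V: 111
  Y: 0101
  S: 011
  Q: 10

PRTYS

Read left to right; each codeword is recognised as soon as it completes (prefix code):
  110→P | 0100→R | 00→T | 0101→Y | 011→S
Decoded message: PRTYS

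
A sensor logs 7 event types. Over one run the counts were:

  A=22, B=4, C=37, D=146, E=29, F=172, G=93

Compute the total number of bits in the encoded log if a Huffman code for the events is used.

Build the Huffman tree bottom-up:
merge B(4) and A(22): 26
merge 26 and E(29): 55
merge C(37) and 55: 92
merge 92 and G(93): 185
merge D(146) and F(172): 318
merge 185 and 318: 503
Each symbol's bit-cost is frequency × depth; summing gives 1179 bits (equivalently 26 + 55 + 92 + 185 + 318 + 503).

1179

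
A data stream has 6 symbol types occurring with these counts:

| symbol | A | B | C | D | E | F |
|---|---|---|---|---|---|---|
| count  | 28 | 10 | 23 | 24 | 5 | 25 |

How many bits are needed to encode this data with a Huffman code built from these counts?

283

Merge the two smallest weights repeatedly:
merge E(5) and B(10): 15
merge 15 and C(23): 38
merge D(24) and F(25): 49
merge A(28) and 38: 66
merge 49 and 66: 115
Total encoded bits = sum of merged weights = 15 + 38 + 49 + 66 + 115 = 283.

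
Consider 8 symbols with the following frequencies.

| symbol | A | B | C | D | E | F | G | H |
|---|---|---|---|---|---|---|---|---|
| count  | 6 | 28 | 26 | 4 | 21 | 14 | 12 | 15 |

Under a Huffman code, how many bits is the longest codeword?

5

Merge the two lowest-weight nodes at each step:
combine D(4), A(6) → 10
combine 10, G(12) → 22
combine F(14), H(15) → 29
combine E(21), 22 → 43
combine C(26), B(28) → 54
combine 29, 43 → 72
combine 54, 72 → 126
The first pair merged (D, A) ends up deepest, at depth 5.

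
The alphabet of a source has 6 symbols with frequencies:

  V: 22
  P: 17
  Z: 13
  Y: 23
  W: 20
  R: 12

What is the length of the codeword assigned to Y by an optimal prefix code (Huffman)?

Huffman merges, smallest pair first:
R(12) + Z(13) → 25
P(17) + W(20) → 37
V(22) + Y(23) → 45
25 + 37 → 62
45 + 62 → 107
The subtree containing Y is merged 2 times, so code length = 2.

2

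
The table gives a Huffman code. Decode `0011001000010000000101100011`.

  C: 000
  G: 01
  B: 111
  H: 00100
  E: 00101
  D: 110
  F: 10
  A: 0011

Read left to right; each codeword is recognised as soon as it completes (prefix code):
  0011→A | 00100→H | 00100→H | 000→C | 00101→E | 10→F | 0011→A
Decoded message: AHHCEFA

AHHCEFA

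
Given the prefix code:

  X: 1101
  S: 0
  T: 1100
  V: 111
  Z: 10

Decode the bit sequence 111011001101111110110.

VSTXVXZ

Read left to right; each codeword is recognised as soon as it completes (prefix code):
  111→V | 0→S | 1100→T | 1101→X | 111→V | 1101→X | 10→Z
Decoded message: VSTXVXZ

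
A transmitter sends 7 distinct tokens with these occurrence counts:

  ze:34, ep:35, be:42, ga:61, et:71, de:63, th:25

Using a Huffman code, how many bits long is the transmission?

Merge the two smallest weights repeatedly:
merge th(25) and ze(34): 59
merge ep(35) and be(42): 77
merge 59 and ga(61): 120
merge de(63) and et(71): 134
merge 77 and 120: 197
merge 134 and 197: 331
The encoded length is the sum of every internal node's weight: 59 + 77 + 120 + 134 + 197 + 331 = 918 bits.

918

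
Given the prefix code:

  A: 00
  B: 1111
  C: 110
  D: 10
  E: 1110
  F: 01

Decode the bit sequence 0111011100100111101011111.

Read left to right; each codeword is recognised as soon as it completes (prefix code):
  01→F | 110→C | 1110→E | 01→F | 00→A | 1111→B | 01→F | 01→F | 1111→B
Decoded message: FCEFABFFB

FCEFABFFB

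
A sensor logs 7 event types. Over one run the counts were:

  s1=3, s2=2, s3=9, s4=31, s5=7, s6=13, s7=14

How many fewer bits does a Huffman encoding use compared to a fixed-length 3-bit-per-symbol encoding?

45

Fixed-length: 3 bits × 79 symbols = 237 bits.
Huffman merges:
s2(2) + s1(3) → 5
5 + s5(7) → 12
s3(9) + 12 → 21
s6(13) + s7(14) → 27
21 + 27 → 48
s4(31) + 48 → 79
Huffman total = 5 + 12 + 21 + 27 + 48 + 79 = 192 bits.
Saving = 237 − 192 = 45 bits.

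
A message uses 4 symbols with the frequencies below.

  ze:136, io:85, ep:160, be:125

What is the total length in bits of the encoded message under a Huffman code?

1012

Merge the two smallest weights repeatedly:
combine io(85), be(125) → 210
combine ze(136), ep(160) → 296
combine 210, 296 → 506
The encoded length is the sum of every internal node's weight: 210 + 296 + 506 = 1012 bits.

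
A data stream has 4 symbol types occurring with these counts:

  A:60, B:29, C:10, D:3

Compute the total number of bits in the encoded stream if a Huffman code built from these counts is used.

157

Merge the two smallest weights repeatedly:
merge D(3) and C(10): 13
merge 13 and B(29): 42
merge 42 and A(60): 102
Each symbol's bit-cost is frequency × depth; summing gives 157 bits (equivalently 13 + 42 + 102).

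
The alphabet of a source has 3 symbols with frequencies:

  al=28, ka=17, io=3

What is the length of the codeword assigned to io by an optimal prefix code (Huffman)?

2

Build the tree from the bottom:
io(3) + ka(17) → 20
20 + al(28) → 48
The subtree containing io is merged 2 times, so code length = 2.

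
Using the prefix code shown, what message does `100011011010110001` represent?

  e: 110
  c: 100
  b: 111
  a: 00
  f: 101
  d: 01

Read left to right; each codeword is recognised as soon as it completes (prefix code):
  100→c | 01→d | 101→f | 101→f | 01→d | 100→c | 01→d
Decoded message: cdffdcd

cdffdcd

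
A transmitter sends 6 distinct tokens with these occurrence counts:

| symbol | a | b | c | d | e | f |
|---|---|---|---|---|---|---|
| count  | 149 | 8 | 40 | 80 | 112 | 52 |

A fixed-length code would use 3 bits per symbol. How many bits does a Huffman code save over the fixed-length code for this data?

Fixed-length: 3 bits × 441 symbols = 1323 bits.
Huffman merges:
merge b(8) and c(40): 48
merge 48 and f(52): 100
merge d(80) and 100: 180
merge e(112) and a(149): 261
merge 180 and 261: 441
Huffman total = 48 + 100 + 180 + 261 + 441 = 1030 bits.
Saving = 1323 − 1030 = 293 bits.

293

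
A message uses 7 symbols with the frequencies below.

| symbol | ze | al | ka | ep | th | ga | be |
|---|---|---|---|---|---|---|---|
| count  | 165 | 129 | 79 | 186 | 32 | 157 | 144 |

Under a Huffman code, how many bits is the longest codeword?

Merge the two lowest-weight nodes at each step:
combine th(32), ka(79) → 111
combine 111, al(129) → 240
combine be(144), ga(157) → 301
combine ze(165), ep(186) → 351
combine 240, 301 → 541
combine 351, 541 → 892
The first pair merged (th, ka) ends up deepest, at depth 4.

4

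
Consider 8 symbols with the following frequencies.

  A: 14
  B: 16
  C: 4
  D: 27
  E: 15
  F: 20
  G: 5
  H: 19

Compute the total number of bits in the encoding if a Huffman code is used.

Build the Huffman tree bottom-up:
merge C(4) and G(5): 9
merge 9 and A(14): 23
merge E(15) and B(16): 31
merge H(19) and F(20): 39
merge 23 and D(27): 50
merge 31 and 39: 70
merge 50 and 70: 120
The encoded length is the sum of every internal node's weight: 9 + 23 + 31 + 39 + 50 + 70 + 120 = 342 bits.

342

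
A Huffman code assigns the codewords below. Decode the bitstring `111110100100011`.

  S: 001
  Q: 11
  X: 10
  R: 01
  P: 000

Read left to right; each codeword is recognised as soon as it completes (prefix code):
  11→Q | 11→Q | 10→X | 10→X | 01→R | 000→P | 11→Q
Decoded message: QQXXRPQ

QQXXRPQ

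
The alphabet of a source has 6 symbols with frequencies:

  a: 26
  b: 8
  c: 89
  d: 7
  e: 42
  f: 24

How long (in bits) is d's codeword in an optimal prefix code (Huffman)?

Repeatedly merge the two smallest:
d(7) + b(8) → 15
15 + f(24) → 39
a(26) + 39 → 65
e(42) + 65 → 107
c(89) + 107 → 196
d's leaf is at depth 5, giving a 5-bit codeword.

5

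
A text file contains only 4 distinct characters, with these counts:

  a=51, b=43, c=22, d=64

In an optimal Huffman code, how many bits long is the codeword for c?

Huffman merges, smallest pair first:
combine c(22), b(43) → 65
combine a(51), d(64) → 115
combine 65, 115 → 180
The subtree containing c is merged 2 times, so code length = 2.

2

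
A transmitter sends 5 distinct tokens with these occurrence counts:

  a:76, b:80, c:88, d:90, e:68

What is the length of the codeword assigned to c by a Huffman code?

Build the tree from the bottom:
e(68) + a(76) → 144
b(80) + c(88) → 168
d(90) + 144 → 234
168 + 234 → 402
c's leaf is at depth 2, giving a 2-bit codeword.

2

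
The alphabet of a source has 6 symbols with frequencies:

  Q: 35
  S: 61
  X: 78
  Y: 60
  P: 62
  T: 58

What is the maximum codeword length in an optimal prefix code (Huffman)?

Merge the two lowest-weight nodes at each step:
combine Q(35), T(58) → 93
combine Y(60), S(61) → 121
combine P(62), X(78) → 140
combine 93, 121 → 214
combine 140, 214 → 354
Maximum depth reached is 3.

3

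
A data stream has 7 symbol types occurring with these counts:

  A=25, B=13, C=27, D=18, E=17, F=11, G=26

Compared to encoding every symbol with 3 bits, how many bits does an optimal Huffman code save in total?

Fixed-length: 3 bits × 137 symbols = 411 bits.
Huffman merges:
combine F(11), B(13) → 24
combine E(17), D(18) → 35
combine 24, A(25) → 49
combine G(26), C(27) → 53
combine 35, 49 → 84
combine 53, 84 → 137
Huffman total = 24 + 35 + 49 + 53 + 84 + 137 = 382 bits.
Saving = 411 − 382 = 29 bits.

29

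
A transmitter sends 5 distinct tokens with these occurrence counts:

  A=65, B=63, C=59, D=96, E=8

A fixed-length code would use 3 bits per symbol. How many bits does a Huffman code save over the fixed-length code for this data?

Fixed-length: 3 bits × 291 symbols = 873 bits.
Huffman merges:
combine E(8), C(59) → 67
combine B(63), A(65) → 128
combine 67, D(96) → 163
combine 128, 163 → 291
Huffman total = 67 + 128 + 163 + 291 = 649 bits.
Saving = 873 − 649 = 224 bits.

224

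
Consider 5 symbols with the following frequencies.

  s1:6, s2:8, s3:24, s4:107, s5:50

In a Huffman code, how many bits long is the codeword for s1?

4

Build the tree from the bottom:
combine s1(6), s2(8) → 14
combine 14, s3(24) → 38
combine 38, s5(50) → 88
combine 88, s4(107) → 195
The subtree containing s1 is merged 4 times, so code length = 4.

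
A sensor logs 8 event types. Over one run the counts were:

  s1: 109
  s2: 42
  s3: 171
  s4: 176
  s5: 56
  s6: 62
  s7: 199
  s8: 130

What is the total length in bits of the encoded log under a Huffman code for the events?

2718

Greedily combine the two least-frequent nodes:
combine s2(42), s5(56) → 98
combine s6(62), 98 → 160
combine s1(109), s8(130) → 239
combine 160, s3(171) → 331
combine s4(176), s7(199) → 375
combine 239, 331 → 570
combine 375, 570 → 945
The encoded length is the sum of every internal node's weight: 98 + 160 + 239 + 331 + 375 + 570 + 945 = 2718 bits.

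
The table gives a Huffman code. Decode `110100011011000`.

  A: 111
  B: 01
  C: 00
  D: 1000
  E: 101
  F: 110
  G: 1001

Read left to right; each codeword is recognised as soon as it completes (prefix code):
  110→F | 1000→D | 110→F | 110→F | 00→C
Decoded message: FDFFC

FDFFC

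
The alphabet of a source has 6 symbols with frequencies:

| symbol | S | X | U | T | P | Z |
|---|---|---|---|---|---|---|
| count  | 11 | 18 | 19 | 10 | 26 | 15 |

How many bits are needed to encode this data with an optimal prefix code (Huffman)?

252

Build the Huffman tree bottom-up:
merge T(10) and S(11): 21
merge Z(15) and X(18): 33
merge U(19) and 21: 40
merge P(26) and 33: 59
merge 40 and 59: 99
Each symbol's bit-cost is frequency × depth; summing gives 252 bits (equivalently 21 + 33 + 40 + 59 + 99).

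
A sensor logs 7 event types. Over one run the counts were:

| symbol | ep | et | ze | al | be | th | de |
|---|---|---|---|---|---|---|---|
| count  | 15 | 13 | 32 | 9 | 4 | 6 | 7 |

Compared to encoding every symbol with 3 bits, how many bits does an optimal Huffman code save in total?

38

Fixed-length: 3 bits × 86 symbols = 258 bits.
Huffman merges:
merge be(4) and th(6): 10
merge de(7) and al(9): 16
merge 10 and et(13): 23
merge ep(15) and 16: 31
merge 23 and 31: 54
merge ze(32) and 54: 86
Huffman total = 10 + 16 + 23 + 31 + 54 + 86 = 220 bits.
Saving = 258 − 220 = 38 bits.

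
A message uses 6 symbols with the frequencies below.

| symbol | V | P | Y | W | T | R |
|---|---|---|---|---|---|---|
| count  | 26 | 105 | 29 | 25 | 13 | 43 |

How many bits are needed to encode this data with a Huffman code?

Build the Huffman tree bottom-up:
T(13) + W(25) → 38
V(26) + Y(29) → 55
38 + R(43) → 81
55 + 81 → 136
P(105) + 136 → 241
The encoded length is the sum of every internal node's weight: 38 + 55 + 81 + 136 + 241 = 551 bits.

551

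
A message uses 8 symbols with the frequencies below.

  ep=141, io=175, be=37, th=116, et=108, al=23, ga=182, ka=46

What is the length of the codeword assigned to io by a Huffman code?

Huffman merges, smallest pair first:
al(23) + be(37) → 60
ka(46) + 60 → 106
106 + et(108) → 214
th(116) + ep(141) → 257
io(175) + ga(182) → 357
214 + 257 → 471
357 + 471 → 828
io's leaf is at depth 2, giving a 2-bit codeword.

2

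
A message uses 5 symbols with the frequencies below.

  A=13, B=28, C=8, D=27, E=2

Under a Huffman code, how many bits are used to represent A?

3

Repeatedly merge the two smallest:
merge E(2) and C(8): 10
merge 10 and A(13): 23
merge 23 and D(27): 50
merge B(28) and 50: 78
A's leaf is at depth 3, giving a 3-bit codeword.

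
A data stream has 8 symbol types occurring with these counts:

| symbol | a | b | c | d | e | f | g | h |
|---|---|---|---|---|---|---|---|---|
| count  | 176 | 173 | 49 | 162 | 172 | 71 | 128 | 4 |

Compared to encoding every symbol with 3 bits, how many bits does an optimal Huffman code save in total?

Fixed-length: 3 bits × 935 symbols = 2805 bits.
Huffman merges:
combine h(4), c(49) → 53
combine 53, f(71) → 124
combine 124, g(128) → 252
combine d(162), e(172) → 334
combine b(173), a(176) → 349
combine 252, 334 → 586
combine 349, 586 → 935
Huffman total = 53 + 124 + 252 + 334 + 349 + 586 + 935 = 2633 bits.
Saving = 2805 − 2633 = 172 bits.

172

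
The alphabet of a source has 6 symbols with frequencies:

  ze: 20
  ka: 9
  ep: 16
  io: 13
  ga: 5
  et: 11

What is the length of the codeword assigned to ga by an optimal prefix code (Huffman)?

Repeatedly merge the two smallest:
combine ga(5), ka(9) → 14
combine et(11), io(13) → 24
combine 14, ep(16) → 30
combine ze(20), 24 → 44
combine 30, 44 → 74
The subtree containing ga is merged 3 times, so code length = 3.

3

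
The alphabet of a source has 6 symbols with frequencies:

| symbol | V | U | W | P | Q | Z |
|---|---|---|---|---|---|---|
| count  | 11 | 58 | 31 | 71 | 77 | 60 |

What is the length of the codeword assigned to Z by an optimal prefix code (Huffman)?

2

Build the tree from the bottom:
merge V(11) and W(31): 42
merge 42 and U(58): 100
merge Z(60) and P(71): 131
merge Q(77) and 100: 177
merge 131 and 177: 308
Z's leaf is at depth 2, giving a 2-bit codeword.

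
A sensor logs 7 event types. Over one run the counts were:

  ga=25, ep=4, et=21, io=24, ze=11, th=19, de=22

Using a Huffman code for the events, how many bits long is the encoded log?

Greedily combine the two least-frequent nodes:
ep(4) + ze(11) → 15
15 + th(19) → 34
et(21) + de(22) → 43
io(24) + ga(25) → 49
34 + 43 → 77
49 + 77 → 126
Each symbol's bit-cost is frequency × depth; summing gives 344 bits (equivalently 15 + 34 + 43 + 49 + 77 + 126).

344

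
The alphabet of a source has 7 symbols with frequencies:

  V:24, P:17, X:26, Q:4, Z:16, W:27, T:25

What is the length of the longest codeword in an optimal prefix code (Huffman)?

4

Merge the two lowest-weight nodes at each step:
Q(4) + Z(16) → 20
P(17) + 20 → 37
V(24) + T(25) → 49
X(26) + W(27) → 53
37 + 49 → 86
53 + 86 → 139
The first pair merged (Q, Z) ends up deepest, at depth 4.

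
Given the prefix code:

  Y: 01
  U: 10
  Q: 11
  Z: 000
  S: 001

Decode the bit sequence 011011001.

Read left to right; each codeword is recognised as soon as it completes (prefix code):
  01→Y | 10→U | 11→Q | 001→S
Decoded message: YUQS

YUQS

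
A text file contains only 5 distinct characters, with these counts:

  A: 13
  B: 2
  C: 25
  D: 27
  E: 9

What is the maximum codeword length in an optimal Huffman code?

4

Merge the two lowest-weight nodes at each step:
merge B(2) and E(9): 11
merge 11 and A(13): 24
merge 24 and C(25): 49
merge D(27) and 49: 76
The rarest symbols sit at the bottom; the longest codeword is 4 bits.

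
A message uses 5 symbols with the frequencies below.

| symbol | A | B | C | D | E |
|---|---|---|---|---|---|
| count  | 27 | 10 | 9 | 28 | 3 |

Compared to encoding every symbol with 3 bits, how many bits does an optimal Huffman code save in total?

71

Fixed-length: 3 bits × 77 symbols = 231 bits.
Huffman merges:
E(3) + C(9) → 12
B(10) + 12 → 22
22 + A(27) → 49
D(28) + 49 → 77
Huffman total = 12 + 22 + 49 + 77 = 160 bits.
Saving = 231 − 160 = 71 bits.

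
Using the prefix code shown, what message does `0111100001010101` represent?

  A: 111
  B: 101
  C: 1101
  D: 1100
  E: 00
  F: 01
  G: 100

Read left to right; each codeword is recognised as soon as it completes (prefix code):
  01→F | 111→A | 00→E | 00→E | 101→B | 01→F | 01→F
Decoded message: FAEEBFF

FAEEBFF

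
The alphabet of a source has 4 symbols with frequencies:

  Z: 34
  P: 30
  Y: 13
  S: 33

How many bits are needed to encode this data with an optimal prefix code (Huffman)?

Build the Huffman tree bottom-up:
merge Y(13) and P(30): 43
merge S(33) and Z(34): 67
merge 43 and 67: 110
The encoded length is the sum of every internal node's weight: 43 + 67 + 110 = 220 bits.

220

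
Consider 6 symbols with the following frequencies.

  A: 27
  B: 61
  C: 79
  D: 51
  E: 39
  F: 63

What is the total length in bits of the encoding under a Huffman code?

818

Merge the two smallest weights repeatedly:
merge A(27) and E(39): 66
merge D(51) and B(61): 112
merge F(63) and 66: 129
merge C(79) and 112: 191
merge 129 and 191: 320
Total encoded bits = sum of merged weights = 66 + 112 + 129 + 191 + 320 = 818.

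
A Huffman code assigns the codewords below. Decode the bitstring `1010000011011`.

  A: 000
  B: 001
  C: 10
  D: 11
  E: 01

CCAECD

Read left to right; each codeword is recognised as soon as it completes (prefix code):
  10→C | 10→C | 000→A | 01→E | 10→C | 11→D
Decoded message: CCAECD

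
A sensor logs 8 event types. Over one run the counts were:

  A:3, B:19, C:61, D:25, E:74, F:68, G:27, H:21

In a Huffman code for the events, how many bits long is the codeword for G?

Repeatedly merge the two smallest:
combine A(3), B(19) → 22
combine H(21), 22 → 43
combine D(25), G(27) → 52
combine 43, 52 → 95
combine C(61), F(68) → 129
combine E(74), 95 → 169
combine 129, 169 → 298
G's leaf is at depth 4, giving a 4-bit codeword.

4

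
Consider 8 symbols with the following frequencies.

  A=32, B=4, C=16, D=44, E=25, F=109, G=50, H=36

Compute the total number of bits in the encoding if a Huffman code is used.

854

Build the Huffman tree bottom-up:
combine B(4), C(16) → 20
combine 20, E(25) → 45
combine A(32), H(36) → 68
combine D(44), 45 → 89
combine G(50), 68 → 118
combine 89, F(109) → 198
combine 118, 198 → 316
The encoded length is the sum of every internal node's weight: 20 + 45 + 68 + 89 + 118 + 198 + 316 = 854 bits.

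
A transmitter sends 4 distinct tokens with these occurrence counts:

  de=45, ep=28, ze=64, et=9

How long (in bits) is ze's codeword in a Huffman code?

1

Huffman merges, smallest pair first:
et(9) + ep(28) → 37
37 + de(45) → 82
ze(64) + 82 → 146
ze is a child of the root — depth 1, so its codeword is a single bit.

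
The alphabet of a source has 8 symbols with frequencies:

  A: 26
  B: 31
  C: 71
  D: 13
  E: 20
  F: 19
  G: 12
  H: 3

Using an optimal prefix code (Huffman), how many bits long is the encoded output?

Merge the two smallest weights repeatedly:
merge H(3) and G(12): 15
merge D(13) and 15: 28
merge F(19) and E(20): 39
merge A(26) and 28: 54
merge B(31) and 39: 70
merge 54 and 70: 124
merge C(71) and 124: 195
The encoded length is the sum of every internal node's weight: 15 + 28 + 39 + 54 + 70 + 124 + 195 = 525 bits.

525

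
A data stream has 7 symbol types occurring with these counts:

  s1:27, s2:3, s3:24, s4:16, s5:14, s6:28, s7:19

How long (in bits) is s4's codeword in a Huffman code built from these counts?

Huffman merges, smallest pair first:
merge s2(3) and s5(14): 17
merge s4(16) and 17: 33
merge s7(19) and s3(24): 43
merge s1(27) and s6(28): 55
merge 33 and 43: 76
merge 55 and 76: 131
s4's leaf is at depth 3, giving a 3-bit codeword.

3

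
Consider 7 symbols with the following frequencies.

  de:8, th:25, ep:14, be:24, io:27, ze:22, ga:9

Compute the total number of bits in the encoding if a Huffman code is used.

Build the Huffman tree bottom-up:
de(8) + ga(9) → 17
ep(14) + 17 → 31
ze(22) + be(24) → 46
th(25) + io(27) → 52
31 + 46 → 77
52 + 77 → 129
Each symbol's bit-cost is frequency × depth; summing gives 352 bits (equivalently 17 + 31 + 46 + 52 + 77 + 129).

352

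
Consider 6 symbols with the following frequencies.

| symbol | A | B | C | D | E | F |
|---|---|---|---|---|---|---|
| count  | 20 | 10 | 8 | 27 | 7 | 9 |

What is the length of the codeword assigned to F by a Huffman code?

3

Huffman merges, smallest pair first:
E(7) + C(8) → 15
F(9) + B(10) → 19
15 + 19 → 34
A(20) + D(27) → 47
34 + 47 → 81
F sits 3 levels below the root, so its codeword is 3 bits.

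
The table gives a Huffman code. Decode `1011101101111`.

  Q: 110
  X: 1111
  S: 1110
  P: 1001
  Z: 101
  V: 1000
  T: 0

Read left to right; each codeword is recognised as soon as it completes (prefix code):
  101→Z | 110→Q | 110→Q | 1111→X
Decoded message: ZQQX

ZQQX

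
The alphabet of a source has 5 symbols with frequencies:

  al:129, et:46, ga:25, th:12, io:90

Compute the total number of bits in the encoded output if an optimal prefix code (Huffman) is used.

595

Merge the two smallest weights repeatedly:
combine th(12), ga(25) → 37
combine 37, et(46) → 83
combine 83, io(90) → 173
combine al(129), 173 → 302
The encoded length is the sum of every internal node's weight: 37 + 83 + 173 + 302 = 595 bits.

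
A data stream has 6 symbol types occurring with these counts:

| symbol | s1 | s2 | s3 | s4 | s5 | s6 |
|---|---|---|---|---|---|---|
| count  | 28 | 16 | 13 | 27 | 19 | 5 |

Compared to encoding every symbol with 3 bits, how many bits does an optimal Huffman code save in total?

Fixed-length: 3 bits × 108 symbols = 324 bits.
Huffman merges:
s6(5) + s3(13) → 18
s2(16) + 18 → 34
s5(19) + s4(27) → 46
s1(28) + 34 → 62
46 + 62 → 108
Huffman total = 18 + 34 + 46 + 62 + 108 = 268 bits.
Saving = 324 − 268 = 56 bits.

56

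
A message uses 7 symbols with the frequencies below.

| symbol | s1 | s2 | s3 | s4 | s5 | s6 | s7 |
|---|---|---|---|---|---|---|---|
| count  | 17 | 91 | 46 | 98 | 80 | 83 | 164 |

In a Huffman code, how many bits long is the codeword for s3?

4

Huffman merges, smallest pair first:
combine s1(17), s3(46) → 63
combine 63, s5(80) → 143
combine s6(83), s2(91) → 174
combine s4(98), 143 → 241
combine s7(164), 174 → 338
combine 241, 338 → 579
s3 sits 4 levels below the root, so its codeword is 4 bits.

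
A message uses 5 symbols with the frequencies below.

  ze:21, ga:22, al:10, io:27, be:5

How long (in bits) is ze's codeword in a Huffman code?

Huffman merges, smallest pair first:
combine be(5), al(10) → 15
combine 15, ze(21) → 36
combine ga(22), io(27) → 49
combine 36, 49 → 85
ze's leaf is at depth 2, giving a 2-bit codeword.

2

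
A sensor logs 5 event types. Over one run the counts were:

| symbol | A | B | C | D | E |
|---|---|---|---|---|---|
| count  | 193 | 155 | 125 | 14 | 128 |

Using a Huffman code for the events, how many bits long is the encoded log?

1369

Greedily combine the two least-frequent nodes:
merge D(14) and C(125): 139
merge E(128) and 139: 267
merge B(155) and A(193): 348
merge 267 and 348: 615
Each symbol's bit-cost is frequency × depth; summing gives 1369 bits (equivalently 139 + 267 + 348 + 615).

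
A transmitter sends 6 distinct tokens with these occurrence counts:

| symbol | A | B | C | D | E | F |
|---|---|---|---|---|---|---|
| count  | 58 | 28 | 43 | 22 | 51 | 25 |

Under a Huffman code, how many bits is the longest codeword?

3

Merge the two lowest-weight nodes at each step:
D(22) + F(25) → 47
B(28) + C(43) → 71
47 + E(51) → 98
A(58) + 71 → 129
98 + 129 → 227
The first pair merged (D, F) ends up deepest, at depth 3.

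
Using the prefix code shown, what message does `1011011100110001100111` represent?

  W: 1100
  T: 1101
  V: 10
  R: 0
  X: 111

VTWWRWX

Read left to right; each codeword is recognised as soon as it completes (prefix code):
  10→V | 1101→T | 1100→W | 1100→W | 0→R | 1100→W | 111→X
Decoded message: VTWWRWX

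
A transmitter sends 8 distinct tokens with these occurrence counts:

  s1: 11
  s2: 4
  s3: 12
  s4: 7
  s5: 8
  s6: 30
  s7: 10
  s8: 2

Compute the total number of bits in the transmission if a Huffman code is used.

Merge the two smallest weights repeatedly:
merge s8(2) and s2(4): 6
merge 6 and s4(7): 13
merge s5(8) and s7(10): 18
merge s1(11) and s3(12): 23
merge 13 and 18: 31
merge 23 and s6(30): 53
merge 31 and 53: 84
Each symbol's bit-cost is frequency × depth; summing gives 228 bits (equivalently 6 + 13 + 18 + 23 + 31 + 53 + 84).

228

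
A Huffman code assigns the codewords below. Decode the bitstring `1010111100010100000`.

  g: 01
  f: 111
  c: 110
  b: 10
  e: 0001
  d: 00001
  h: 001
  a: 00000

Read left to right; each codeword is recognised as soon as it completes (prefix code):
  10→b | 10→b | 111→f | 10→b | 001→h | 01→g | 00000→a
Decoded message: bbfbhga

bbfbhga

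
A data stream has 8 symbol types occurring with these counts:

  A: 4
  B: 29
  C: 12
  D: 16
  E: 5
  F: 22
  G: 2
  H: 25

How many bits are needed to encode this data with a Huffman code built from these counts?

Merge the two smallest weights repeatedly:
combine G(2), A(4) → 6
combine E(5), 6 → 11
combine 11, C(12) → 23
combine D(16), F(22) → 38
combine 23, H(25) → 48
combine B(29), 38 → 67
combine 48, 67 → 115
Each symbol's bit-cost is frequency × depth; summing gives 308 bits (equivalently 6 + 11 + 23 + 38 + 48 + 67 + 115).

308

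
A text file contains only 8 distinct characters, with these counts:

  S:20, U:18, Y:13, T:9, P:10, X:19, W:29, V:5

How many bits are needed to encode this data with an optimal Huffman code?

Build the Huffman tree bottom-up:
merge V(5) and T(9): 14
merge P(10) and Y(13): 23
merge 14 and U(18): 32
merge X(19) and S(20): 39
merge 23 and W(29): 52
merge 32 and 39: 71
merge 52 and 71: 123
Each symbol's bit-cost is frequency × depth; summing gives 354 bits (equivalently 14 + 23 + 32 + 39 + 52 + 71 + 123).

354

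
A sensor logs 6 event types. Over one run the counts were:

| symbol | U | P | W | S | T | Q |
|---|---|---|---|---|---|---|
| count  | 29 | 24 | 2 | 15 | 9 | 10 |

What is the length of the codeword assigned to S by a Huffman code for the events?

Build the tree from the bottom:
combine W(2), T(9) → 11
combine Q(10), 11 → 21
combine S(15), 21 → 36
combine P(24), U(29) → 53
combine 36, 53 → 89
S sits 2 levels below the root, so its codeword is 2 bits.

2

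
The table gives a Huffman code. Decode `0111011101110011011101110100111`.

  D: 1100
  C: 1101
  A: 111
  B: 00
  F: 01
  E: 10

Read left to right; each codeword is recognised as soon as it completes (prefix code):
  01→F | 1101→C | 1101→C | 1100→D | 1101→C | 1101→C | 1101→C | 00→B | 111→A
Decoded message: FCCDCCCBA

FCCDCCCBA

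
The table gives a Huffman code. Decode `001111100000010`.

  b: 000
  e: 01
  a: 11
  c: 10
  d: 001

daabbc

Read left to right; each codeword is recognised as soon as it completes (prefix code):
  001→d | 11→a | 11→a | 000→b | 000→b | 10→c
Decoded message: daabbc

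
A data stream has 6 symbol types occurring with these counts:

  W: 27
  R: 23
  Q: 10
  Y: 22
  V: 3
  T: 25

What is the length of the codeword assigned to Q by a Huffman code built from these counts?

Build the tree from the bottom:
V(3) + Q(10) → 13
13 + Y(22) → 35
R(23) + T(25) → 48
W(27) + 35 → 62
48 + 62 → 110
Q's leaf is at depth 4, giving a 4-bit codeword.

4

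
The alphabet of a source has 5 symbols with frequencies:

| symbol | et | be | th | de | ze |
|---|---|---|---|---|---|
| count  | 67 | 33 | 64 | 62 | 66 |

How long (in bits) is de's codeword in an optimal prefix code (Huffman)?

3

Build the tree from the bottom:
combine be(33), de(62) → 95
combine th(64), ze(66) → 130
combine et(67), 95 → 162
combine 130, 162 → 292
de sits 3 levels below the root, so its codeword is 3 bits.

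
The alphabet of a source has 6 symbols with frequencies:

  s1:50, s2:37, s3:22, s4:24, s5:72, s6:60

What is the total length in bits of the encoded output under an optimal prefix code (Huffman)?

Merge the two smallest weights repeatedly:
merge s3(22) and s4(24): 46
merge s2(37) and 46: 83
merge s1(50) and s6(60): 110
merge s5(72) and 83: 155
merge 110 and 155: 265
Total encoded bits = sum of merged weights = 46 + 83 + 110 + 155 + 265 = 659.

659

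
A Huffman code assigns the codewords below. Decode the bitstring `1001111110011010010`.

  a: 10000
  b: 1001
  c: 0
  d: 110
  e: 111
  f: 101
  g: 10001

bedcdbc

Read left to right; each codeword is recognised as soon as it completes (prefix code):
  1001→b | 111→e | 110→d | 0→c | 110→d | 1001→b | 0→c
Decoded message: bedcdbc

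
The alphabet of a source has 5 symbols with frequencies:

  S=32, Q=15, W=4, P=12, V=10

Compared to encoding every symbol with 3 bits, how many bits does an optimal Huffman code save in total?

Fixed-length: 3 bits × 73 symbols = 219 bits.
Huffman merges:
merge W(4) and V(10): 14
merge P(12) and 14: 26
merge Q(15) and 26: 41
merge S(32) and 41: 73
Huffman total = 14 + 26 + 41 + 73 = 154 bits.
Saving = 219 − 154 = 65 bits.

65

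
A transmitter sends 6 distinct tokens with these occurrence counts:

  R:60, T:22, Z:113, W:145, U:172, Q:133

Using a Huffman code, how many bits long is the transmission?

Merge the two smallest weights repeatedly:
T(22) + R(60) → 82
82 + Z(113) → 195
Q(133) + W(145) → 278
U(172) + 195 → 367
278 + 367 → 645
Each symbol's bit-cost is frequency × depth; summing gives 1567 bits (equivalently 82 + 195 + 278 + 367 + 645).

1567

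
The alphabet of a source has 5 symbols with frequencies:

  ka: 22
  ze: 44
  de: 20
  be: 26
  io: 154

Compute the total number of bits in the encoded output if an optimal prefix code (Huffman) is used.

488

Greedily combine the two least-frequent nodes:
de(20) + ka(22) → 42
be(26) + 42 → 68
ze(44) + 68 → 112
112 + io(154) → 266
The encoded length is the sum of every internal node's weight: 42 + 68 + 112 + 266 = 488 bits.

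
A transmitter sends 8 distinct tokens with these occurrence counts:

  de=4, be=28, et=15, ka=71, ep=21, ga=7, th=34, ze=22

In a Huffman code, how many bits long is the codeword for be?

Repeatedly merge the two smallest:
de(4) + ga(7) → 11
11 + et(15) → 26
ep(21) + ze(22) → 43
26 + be(28) → 54
th(34) + 43 → 77
54 + ka(71) → 125
77 + 125 → 202
The subtree containing be is merged 3 times, so code length = 3.

3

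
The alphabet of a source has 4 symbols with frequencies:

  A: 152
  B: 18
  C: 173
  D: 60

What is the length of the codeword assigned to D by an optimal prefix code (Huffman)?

3

Repeatedly merge the two smallest:
B(18) + D(60) → 78
78 + A(152) → 230
C(173) + 230 → 403
D's leaf is at depth 3, giving a 3-bit codeword.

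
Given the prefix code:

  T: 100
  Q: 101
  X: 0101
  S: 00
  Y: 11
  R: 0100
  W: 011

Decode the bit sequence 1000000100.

TSST

Read left to right; each codeword is recognised as soon as it completes (prefix code):
  100→T | 00→S | 00→S | 100→T
Decoded message: TSST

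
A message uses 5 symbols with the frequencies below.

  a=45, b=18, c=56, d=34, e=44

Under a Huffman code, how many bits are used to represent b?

3

Build the tree from the bottom:
b(18) + d(34) → 52
e(44) + a(45) → 89
52 + c(56) → 108
89 + 108 → 197
b's leaf is at depth 3, giving a 3-bit codeword.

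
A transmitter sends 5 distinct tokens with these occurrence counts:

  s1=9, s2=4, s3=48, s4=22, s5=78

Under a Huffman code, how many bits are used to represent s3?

2

Huffman merges, smallest pair first:
merge s2(4) and s1(9): 13
merge 13 and s4(22): 35
merge 35 and s3(48): 83
merge s5(78) and 83: 161
s3's leaf is at depth 2, giving a 2-bit codeword.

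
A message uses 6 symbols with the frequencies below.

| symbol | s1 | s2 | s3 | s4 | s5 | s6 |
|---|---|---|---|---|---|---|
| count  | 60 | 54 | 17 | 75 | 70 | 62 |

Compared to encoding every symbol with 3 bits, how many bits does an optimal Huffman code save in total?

145

Fixed-length: 3 bits × 338 symbols = 1014 bits.
Huffman merges:
combine s3(17), s2(54) → 71
combine s1(60), s6(62) → 122
combine s5(70), 71 → 141
combine s4(75), 122 → 197
combine 141, 197 → 338
Huffman total = 71 + 122 + 141 + 197 + 338 = 869 bits.
Saving = 1014 − 869 = 145 bits.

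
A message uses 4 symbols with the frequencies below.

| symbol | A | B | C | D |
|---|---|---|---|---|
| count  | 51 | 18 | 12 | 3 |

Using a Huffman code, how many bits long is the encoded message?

132

Greedily combine the two least-frequent nodes:
D(3) + C(12) → 15
15 + B(18) → 33
33 + A(51) → 84
The encoded length is the sum of every internal node's weight: 15 + 33 + 84 = 132 bits.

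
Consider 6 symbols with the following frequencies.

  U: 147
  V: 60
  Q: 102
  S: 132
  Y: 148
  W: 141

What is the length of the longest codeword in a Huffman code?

Merge the two lowest-weight nodes at each step:
combine V(60), Q(102) → 162
combine S(132), W(141) → 273
combine U(147), Y(148) → 295
combine 162, 273 → 435
combine 295, 435 → 730
Maximum depth reached is 3.

3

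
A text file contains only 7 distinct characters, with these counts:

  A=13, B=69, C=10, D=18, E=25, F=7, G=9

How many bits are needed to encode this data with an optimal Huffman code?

354

Build the Huffman tree bottom-up:
combine F(7), G(9) → 16
combine C(10), A(13) → 23
combine 16, D(18) → 34
combine 23, E(25) → 48
combine 34, 48 → 82
combine B(69), 82 → 151
The encoded length is the sum of every internal node's weight: 16 + 23 + 34 + 48 + 82 + 151 = 354 bits.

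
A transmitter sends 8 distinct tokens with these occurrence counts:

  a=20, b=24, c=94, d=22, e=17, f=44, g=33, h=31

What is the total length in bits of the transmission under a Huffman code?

Merge the two smallest weights repeatedly:
e(17) + a(20) → 37
d(22) + b(24) → 46
h(31) + g(33) → 64
37 + f(44) → 81
46 + 64 → 110
81 + c(94) → 175
110 + 175 → 285
The encoded length is the sum of every internal node's weight: 37 + 46 + 64 + 81 + 110 + 175 + 285 = 798 bits.

798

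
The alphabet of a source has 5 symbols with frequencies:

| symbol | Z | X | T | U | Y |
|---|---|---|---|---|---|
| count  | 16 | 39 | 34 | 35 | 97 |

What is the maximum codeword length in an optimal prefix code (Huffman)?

3

Merge the two lowest-weight nodes at each step:
combine Z(16), T(34) → 50
combine U(35), X(39) → 74
combine 50, 74 → 124
combine Y(97), 124 → 221
Maximum depth reached is 3.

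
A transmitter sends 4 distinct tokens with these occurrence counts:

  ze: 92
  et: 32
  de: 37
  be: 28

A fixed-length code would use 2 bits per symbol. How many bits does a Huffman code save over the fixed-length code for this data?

32

Fixed-length: 2 bits × 189 symbols = 378 bits.
Huffman merges:
combine be(28), et(32) → 60
combine de(37), 60 → 97
combine ze(92), 97 → 189
Huffman total = 60 + 97 + 189 = 346 bits.
Saving = 378 − 346 = 32 bits.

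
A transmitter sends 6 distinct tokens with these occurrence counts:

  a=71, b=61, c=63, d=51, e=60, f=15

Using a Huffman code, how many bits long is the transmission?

Merge the two smallest weights repeatedly:
f(15) + d(51) → 66
e(60) + b(61) → 121
c(63) + 66 → 129
a(71) + 121 → 192
129 + 192 → 321
Total encoded bits = sum of merged weights = 66 + 121 + 129 + 192 + 321 = 829.

829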